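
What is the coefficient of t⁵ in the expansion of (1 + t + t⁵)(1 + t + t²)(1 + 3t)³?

(1 + t + t⁵) has coefficients 1,1,0,0,0,1 for degrees 0…5.
(1 + t + t²) has coefficients 1,1,1,0,0,0 for degrees 0…5.
Finally multiplying by (1 + 3t)³, the product of all factors after the first has coefficients 1,10,37,63,54,27 for degrees 0…5.
[t⁵] = 1·27 + 1·54 + 1·1 = 82.

82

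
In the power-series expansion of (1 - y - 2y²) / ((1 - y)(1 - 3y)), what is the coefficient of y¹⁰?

The denominator gives the recurrence a_n = 4a_(n−1) − 3a_(n−2) for n ≥ 3; the numerator fixes a_0 = 1, a_1 = 3, a_2 = 7.
Iterating: 1, 3, 7, 19, 55, 163, 487, 1459, 4375, 13123, 39367, so a_10 = 39367.

39367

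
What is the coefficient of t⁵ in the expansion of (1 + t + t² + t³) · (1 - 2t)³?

(1 + t + t² + t³) has coefficients 1,1,1,1 for degrees 0…3.
(1 - 2t)³ has coefficients 1,-6,12,-8,0,0 for degrees 0…5.
[t⁵] = 1·0 + 1·0 + 1·(-8) + 1·12 = 4.

4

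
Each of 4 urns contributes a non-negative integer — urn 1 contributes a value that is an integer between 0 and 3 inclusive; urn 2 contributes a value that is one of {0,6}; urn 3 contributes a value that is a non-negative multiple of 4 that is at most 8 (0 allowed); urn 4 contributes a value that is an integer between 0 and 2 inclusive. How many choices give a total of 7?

The generating function for the choices is (1 + x + x^2 + x^3)·(1 + x^6)·(1 + x^4 + x^8)·(1 + x + x^2); the count is [x^7].
(1 + x + x^2 + x^3) has coefficients 1,1,1,1 for degrees 0…3.
(1 + x^6) has coefficients 1,0,0,0,0,0,1,0 for degrees 0…7.
Multiplying by (1 + x^4 + x^8) gives running coefficients 1,0,0,0,1,0,1,0 for degrees 0…7.
Finally multiplying by (1 + x + x^2), the product of all factors after the first has coefficients 1,1,1,0,1,1,2,1 for degrees 0…7.
[x^7] = 1·1 + 1·2 + 1·1 + 1·1 = 5.

5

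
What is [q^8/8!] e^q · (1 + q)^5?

The EGF product rule gives c_8 = Σ_{k_1+k_2=8} C(8; k_1,k_2) · ∏ g_i(k_i), where e^q gives (1)^k; (1+q)^5 gives the falling factorial (5)_k.
g_1(k) for k = 0…8: 1, 1, 1, 1, 1, 1, 1, 1, 1.
g_2(k) for k = 0…8: 1, 5, 20, 60, 120, 120, 0, 0, 0.
c_8 = Σ_k C(8,k)·g_1(k)·g_2(8−k) = 56·1·120 + 70·1·120 + 56·1·60 + 28·1·20 + 8·1·5 + 1·1·1 = 6720 + 8400 + 3360 + 560 + 40 + 1 = 19081.

19081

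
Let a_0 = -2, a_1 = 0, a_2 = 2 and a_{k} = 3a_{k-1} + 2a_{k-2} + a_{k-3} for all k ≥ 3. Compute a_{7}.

762

The ordinary generating function has denominator 1 - 3x - 2x^2 - x^3.
Iterating the recurrence: a_0,…,a_{7} = -2, 0, 2, 4, 16, 58, 210, 762.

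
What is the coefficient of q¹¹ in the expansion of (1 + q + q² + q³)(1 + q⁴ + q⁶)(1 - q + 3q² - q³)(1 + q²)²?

(1 + q + q² + q³) has coefficients 1,1,1,1 for degrees 0…3.
(1 + q⁴ + q⁶) has coefficients 1,0,0,0,1,0,1,0,0,0,0,0 for degrees 0…11.
Multiplying by (1 - q + 3q² - q³) gives running coefficients 1,-1,3,-1,1,-1,4,-2,3,-1,0,0 for degrees 0…11.
Finally multiplying by (1 + q²)², the product of all factors after the first has coefficients 1,-1,5,-3,8,-4,9,-5,12,-6,10,-4 for degrees 0…11.
[q¹¹] = 1·(-4) + 1·10 + 1·(-6) + 1·12 = 12.

12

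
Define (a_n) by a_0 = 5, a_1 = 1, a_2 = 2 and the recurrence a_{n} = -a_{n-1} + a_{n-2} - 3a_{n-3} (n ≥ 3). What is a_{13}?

-17617

The ordinary generating function has denominator 1 + z - z^2 + 3z^3.
Iterating the recurrence: a_0,…,a_{13} = 5, 1, 2, -16, 15, -37, 100, -182, 393, -875, 1814, -3868, 8307, -17617.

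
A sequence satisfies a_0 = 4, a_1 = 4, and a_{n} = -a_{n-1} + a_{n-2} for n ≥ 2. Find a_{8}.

-32

The ordinary generating function has denominator 1 + q - q^2.
Iterating the recurrence: a_0,…,a_{8} = 4, 4, 0, 4, -4, 8, -12, 20, -32.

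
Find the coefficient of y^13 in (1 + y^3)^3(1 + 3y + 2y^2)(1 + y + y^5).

6

(1 + y^3)^3 has coefficients 1,0,0,3,0,0,3,0,0,1 for degrees 0…9.
(1 + 3y + 2y^2) has coefficients 1,3,2,0,0,0,0,0,0,0,0,0,0,0 for degrees 0…13.
Finally multiplying by (1 + y + y^5), the product of all factors after the first has coefficients 1,4,5,2,0,1,3,2,0,0,0,0,0,0 for degrees 0…13.
[y^13] = 1·0 + 3·0 + 3·2 + 1·0 = 6.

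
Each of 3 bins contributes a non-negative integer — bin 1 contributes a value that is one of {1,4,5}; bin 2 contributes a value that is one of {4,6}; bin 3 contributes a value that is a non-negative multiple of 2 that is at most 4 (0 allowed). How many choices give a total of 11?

3

The generating function for the choices is (x + x^4 + x^5)·(x^4 + x^6)·(1 + x^2 + x^4); the count is [x^11].
(x + x^4 + x^5) has coefficients 0,1,0,0,1,1 for degrees 0…5.
(x^4 + x^6) has coefficients 0,0,0,0,1,0,1,0,0,0,0,0 for degrees 0…11.
Finally multiplying by (1 + x^2 + x^4), the product of all factors after the first has coefficients 0,0,0,0,1,0,2,0,2,0,1,0 for degrees 0…11.
[x^11] = 1·1 + 1·0 + 1·2 = 3.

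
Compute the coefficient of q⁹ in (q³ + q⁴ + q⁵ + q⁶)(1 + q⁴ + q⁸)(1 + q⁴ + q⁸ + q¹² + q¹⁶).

(q³ + q⁴ + q⁵ + q⁶) has coefficients 0,0,0,1,1,1,1 for degrees 0…6.
(1 + q⁴ + q⁸) has coefficients 1,0,0,0,1,0,0,0,1,0 for degrees 0…9.
Finally multiplying by (1 + q⁴ + q⁸ + q¹² + q¹⁶), the product of all factors after the first has coefficients 1,0,0,0,2,0,0,0,3,0 for degrees 0…9.
[q⁹] = 1·0 + 1·0 + 1·2 + 1·0 = 2.

2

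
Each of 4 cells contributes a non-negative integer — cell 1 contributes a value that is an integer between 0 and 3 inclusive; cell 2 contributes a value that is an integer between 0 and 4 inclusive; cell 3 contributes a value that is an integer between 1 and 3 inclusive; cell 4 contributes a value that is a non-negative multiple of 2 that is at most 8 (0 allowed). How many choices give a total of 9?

30

The generating function for the choices is (1 + x + x^2 + x^3)·(1 + x + x^2 + x^3 + x^4)·(x + x^2 + x^3)·(1 + x^2 + x^4 + x^6 + x^8); the count is [x^9].
(1 + x + x^2 + x^3) has coefficients 1,1,1,1 for degrees 0…3.
(1 + x + x^2 + x^3 + x^4) has coefficients 1,1,1,1,1,0,0,0,0,0 for degrees 0…9.
Multiplying by (x + x^2 + x^3) gives running coefficients 0,1,2,3,3,3,2,1,0,0 for degrees 0…9.
Finally multiplying by (1 + x^2 + x^4 + x^6 + x^8), the product of all factors after the first has coefficients 0,1,2,4,5,7,7,8,7,8 for degrees 0…9.
[x^9] = 1·8 + 1·7 + 1·8 + 1·7 = 30.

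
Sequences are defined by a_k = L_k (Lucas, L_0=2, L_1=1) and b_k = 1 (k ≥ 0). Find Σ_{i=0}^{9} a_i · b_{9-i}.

The convolution is the t^9 coefficient of A(t)B(t).
Σ = 2·1 + 1·1 + 3·1 + 4·1 + 7·1 + 11·1 + 18·1 + 29·1 + 47·1 + 76·1 = 198.

198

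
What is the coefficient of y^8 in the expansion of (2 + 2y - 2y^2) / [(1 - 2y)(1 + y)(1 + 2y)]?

342

The denominator gives the recurrence a_n = −a_(n−1) + 4a_(n−2) + 4a_(n−3) for n ≥ 3; the numerator fixes a_0 = 2, a_1 = 0, a_2 = 6.
Iterating: 2, 0, 6, 2, 22, 10, 86, 42, 342, so a_8 = 342.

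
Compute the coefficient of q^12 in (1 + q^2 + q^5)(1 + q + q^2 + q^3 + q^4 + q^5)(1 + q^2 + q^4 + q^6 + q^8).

(1 + q^2 + q^5) has coefficients 1,0,1,0,0,1 for degrees 0…5.
(1 + q + q^2 + q^3 + q^4 + q^5) has coefficients 1,1,1,1,1,1,0,0,0,0,0,0,0 for degrees 0…12.
Finally multiplying by (1 + q^2 + q^4 + q^6 + q^8), the product of all factors after the first has coefficients 1,1,2,2,3,3,3,3,3,3,2,2,1 for degrees 0…12.
[q^12] = 1·1 + 1·2 + 1·3 = 6.

6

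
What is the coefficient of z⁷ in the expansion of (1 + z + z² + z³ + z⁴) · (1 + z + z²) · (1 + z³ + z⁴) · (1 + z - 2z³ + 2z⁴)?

(1 + z + z² + z³ + z⁴) has coefficients 1,1,1,1,1 for degrees 0…4.
(1 + z + z²) has coefficients 1,1,1,0,0,0,0,0 for degrees 0…7.
Multiplying by (1 + z³ + z⁴) gives running coefficients 1,1,1,1,2,2,1,0 for degrees 0…7.
Finally multiplying by (1 + z - 2z³ + 2z⁴), the product of all factors after the first has coefficients 1,2,2,0,3,4,3,-1 for degrees 0…7.
[z⁷] = 1·(-1) + 1·3 + 1·4 + 1·3 + 1·0 = 9.

9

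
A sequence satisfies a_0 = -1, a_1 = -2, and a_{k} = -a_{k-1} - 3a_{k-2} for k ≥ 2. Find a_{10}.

-160

The ordinary generating function has denominator 1 + y + 3y^2.
Iterating the recurrence: a_0,…,a_{10} = -1, -2, 5, 1, -16, 13, 35, -74, -31, 253, -160.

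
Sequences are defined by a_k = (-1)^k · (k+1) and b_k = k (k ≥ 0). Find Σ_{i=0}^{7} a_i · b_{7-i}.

4

This is [x^7] in the product of the two ordinary generating functions.
Σ = 1·7 − 2·6 + 3·5 − 4·4 + 5·3 − 6·2 + 7·1 − 8·0 = 4.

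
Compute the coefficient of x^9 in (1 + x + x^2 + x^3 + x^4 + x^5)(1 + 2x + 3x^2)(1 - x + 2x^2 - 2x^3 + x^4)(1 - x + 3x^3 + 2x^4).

22

(1 + x + x^2 + x^3 + x^4 + x^5) has coefficients 1,1,1,1,1,1 for degrees 0…5.
(1 + 2x + 3x^2) has coefficients 1,2,3,0,0,0,0,0,0,0 for degrees 0…9.
Multiplying by (1 - x + 2x^2 - 2x^3 + x^4) gives running coefficients 1,1,3,-1,3,-4,3,0,0,0 for degrees 0…9.
Finally multiplying by (1 - x + 3x^3 + 2x^4), the product of all factors after the first has coefficients 1,0,2,-1,9,4,10,4,-6,1 for degrees 0…9.
[x^9] = 1·1 + 1·(-6) + 1·4 + 1·10 + 1·4 + 1·9 = 22.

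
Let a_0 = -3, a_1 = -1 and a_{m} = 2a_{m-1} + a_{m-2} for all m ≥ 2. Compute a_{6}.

-157

The ordinary generating function has denominator 1 - 2z - z^2.
Iterating the recurrence: a_0,…,a_{6} = -3, -1, -5, -11, -27, -65, -157.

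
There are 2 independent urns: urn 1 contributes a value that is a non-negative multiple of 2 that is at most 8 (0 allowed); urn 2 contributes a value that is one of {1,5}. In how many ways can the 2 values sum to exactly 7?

The generating function for the choices is (1 + y² + y⁴ + y⁶ + y⁸)·(y + y⁵); the count is [y⁷].
(1 + y² + y⁴ + y⁶ + y⁸) has coefficients 1,0,1,0,1,0,1,0 for degrees 0…7.
(y + y⁵) has coefficients 0,1,0,0,0,1,0,0 for degrees 0…7.
[y⁷] = 1·0 + 1·1 + 1·0 + 1·1 = 2.

2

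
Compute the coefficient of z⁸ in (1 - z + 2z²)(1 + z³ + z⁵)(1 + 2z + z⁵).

(1 - z + 2z²) has coefficients 1,-1,2 for degrees 0…2.
(1 + z³ + z⁵) has coefficients 1,0,0,1,0,1,0,0,0 for degrees 0…8.
Finally multiplying by (1 + 2z + z⁵), the product of all factors after the first has coefficients 1,2,0,1,2,2,2,0,1 for degrees 0…8.
[z⁸] = 1·1 − 1·0 + 2·2 = 5.

5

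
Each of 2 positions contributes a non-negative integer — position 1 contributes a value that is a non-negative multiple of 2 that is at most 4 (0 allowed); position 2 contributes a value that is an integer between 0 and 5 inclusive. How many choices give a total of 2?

The generating function for the choices is (1 + x^2 + x^4)·(1 + x + x^2 + x^3 + x^4 + x^5); the count is [x^2].
(1 + x^2 + x^4) has coefficients 1,0,1 for degrees 0…2.
(1 + x + x^2 + x^3 + x^4 + x^5) has coefficients 1,1,1 for degrees 0…2.
[x^2] = 1·1 + 1·1 = 2.

2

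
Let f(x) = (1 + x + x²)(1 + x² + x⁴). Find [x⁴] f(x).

2

(1 + x + x²) has coefficients 1,1,1 for degrees 0…2.
(1 + x² + x⁴) has coefficients 1,0,1,0,1 for degrees 0…4.
[x⁴] = 1·1 + 1·0 + 1·1 = 2.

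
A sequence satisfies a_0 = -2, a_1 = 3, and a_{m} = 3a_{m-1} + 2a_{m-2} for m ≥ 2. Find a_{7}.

3309

The ordinary generating function has denominator 1 - 3y - 2y^2.
Iterating the recurrence: a_0,…,a_{7} = -2, 3, 5, 21, 73, 261, 929, 3309.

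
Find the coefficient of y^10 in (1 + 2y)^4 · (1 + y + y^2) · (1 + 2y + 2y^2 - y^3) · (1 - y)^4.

-64

(1 + 2y)^4 has coefficients 1,8,24,32,16 for degrees 0…4.
(1 + y + y^2) has coefficients 1,1,1,0,0,0,0,0,0,0,0 for degrees 0…10.
Multiplying by (1 + 2y + 2y^2 - y^3) gives running coefficients 1,3,5,3,1,-1,0,0,0,0,0 for degrees 0…10.
Finally multiplying by (1 - y)^4, the product of all factors after the first has coefficients 1,-1,-1,-3,8,-4,3,-7,5,-1,0 for degrees 0…10.
[y^10] = 1·0 + 8·(-1) + 24·5 + 32·(-7) + 16·3 = -64.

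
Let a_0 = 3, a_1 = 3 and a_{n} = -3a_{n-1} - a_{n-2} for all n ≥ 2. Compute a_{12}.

The ordinary generating function has denominator 1 + 3z + z^2.
Iterating the recurrence: a_0,…,a_{12} = 3, 3, -12, 33, -87, 228, -597, 1563, -4092, 10713, -28047, 73428, -192237.

-192237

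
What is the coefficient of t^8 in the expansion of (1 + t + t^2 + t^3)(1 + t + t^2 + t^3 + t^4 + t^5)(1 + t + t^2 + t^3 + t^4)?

(1 + t + t^2 + t^3) has coefficients 1,1,1,1 for degrees 0…3.
(1 + t + t^2 + t^3 + t^4 + t^5) has coefficients 1,1,1,1,1,1,0,0,0 for degrees 0…8.
Finally multiplying by (1 + t + t^2 + t^3 + t^4), the product of all factors after the first has coefficients 1,2,3,4,5,5,4,3,2 for degrees 0…8.
[t^8] = 1·2 + 1·3 + 1·4 + 1·5 = 14.

14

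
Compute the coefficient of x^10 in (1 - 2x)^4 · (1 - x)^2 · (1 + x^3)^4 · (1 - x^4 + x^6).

978

(1 - 2x)^4 has coefficients 1,-8,24,-32,16 for degrees 0…4.
(1 - x)^2 has coefficients 1,-2,1,0,0,0,0,0,0,0,0 for degrees 0…10.
Multiplying by (1 + x^3)^4 gives running coefficients 1,-2,1,4,-8,4,6,-12,6,4,-8 for degrees 0…10.
Finally multiplying by (1 - x^4 + x^6), the product of all factors after the first has coefficients 1,-2,1,4,-9,6,6,-18,15,4,-22 for degrees 0…10.
[x^10] = 1·(-22) − 8·4 + 24·15 − 32·(-18) + 16·6 = 978.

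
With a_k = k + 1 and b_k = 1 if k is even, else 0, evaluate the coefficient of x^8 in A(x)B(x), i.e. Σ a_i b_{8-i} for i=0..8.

This is [x^8] in the product of the two ordinary generating functions.
Σ = 1·1 + 2·0 + 3·1 + 4·0 + 5·1 + 6·0 + 7·1 + 8·0 + 9·1 = 25.

25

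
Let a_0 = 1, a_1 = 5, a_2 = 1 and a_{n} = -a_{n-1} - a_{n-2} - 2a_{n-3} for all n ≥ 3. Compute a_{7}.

The ordinary generating function has denominator 1 + x + x^2 + 2x^3.
Iterating the recurrence: a_0,…,a_{7} = 1, 5, 1, -8, -3, 9, 10, -13.

-13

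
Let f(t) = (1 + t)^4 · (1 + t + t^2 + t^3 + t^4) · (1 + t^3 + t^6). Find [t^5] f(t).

26

(1 + t)^4 has coefficients 1,4,6,4,1 for degrees 0…4.
(1 + t + t^2 + t^3 + t^4) has coefficients 1,1,1,1,1,0 for degrees 0…5.
Finally multiplying by (1 + t^3 + t^6), the product of all factors after the first has coefficients 1,1,1,2,2,1 for degrees 0…5.
[t^5] = 1·1 + 4·2 + 6·2 + 4·1 + 1·1 = 26.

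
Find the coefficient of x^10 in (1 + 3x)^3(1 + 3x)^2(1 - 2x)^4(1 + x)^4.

-2880

(1 + 3x)^3 has coefficients 1,9,27,27 for degrees 0…3.
(1 + 3x)^2 has coefficients 1,6,9,0,0,0,0,0,0,0,0 for degrees 0…10.
Multiplying by (1 - 2x)^4 gives running coefficients 1,-2,-15,40,40,-192,144,0,0,0,0 for degrees 0…10.
Finally multiplying by (1 + x)^4, the product of all factors after the first has coefficients 1,2,-17,-28,103,146,-239,-376,136,384,144 for degrees 0…10.
[x^10] = 1·144 + 9·384 + 27·136 + 27·(-376) = -2880.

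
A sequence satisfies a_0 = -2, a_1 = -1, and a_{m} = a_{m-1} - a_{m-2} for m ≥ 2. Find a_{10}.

The ordinary generating function has denominator 1 - x + x^2.
Iterating the recurrence: a_0,…,a_{10} = -2, -1, 1, 2, 1, -1, -2, -1, 1, 2, 1.

1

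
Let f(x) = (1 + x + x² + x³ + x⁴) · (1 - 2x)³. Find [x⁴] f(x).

(1 + x + x² + x³ + x⁴) has coefficients 1,1,1,1,1 for degrees 0…4.
(1 - 2x)³ has coefficients 1,-6,12,-8,0 for degrees 0…4.
[x⁴] = 1·0 + 1·(-8) + 1·12 + 1·(-6) + 1·1 = -1.

-1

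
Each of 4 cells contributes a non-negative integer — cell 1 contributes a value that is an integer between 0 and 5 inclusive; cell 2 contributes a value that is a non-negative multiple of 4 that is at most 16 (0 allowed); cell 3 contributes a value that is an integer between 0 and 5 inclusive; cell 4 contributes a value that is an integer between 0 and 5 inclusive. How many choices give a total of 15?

The generating function for the choices is (1 + q + q² + q³ + q⁴ + q⁵)·(1 + q⁴ + q⁸ + q¹² + q¹⁶)·(1 + q + q² + q³ + q⁴ + q⁵)·(1 + q + q² + q³ + q⁴ + q⁵); the count is [q¹⁵].
(1 + q + q² + q³ + q⁴ + q⁵) has coefficients 1,1,1,1,1,1 for degrees 0…5.
(1 + q⁴ + q⁸ + q¹² + q¹⁶) has coefficients 1,0,0,0,1,0,0,0,1,0,0,0,1,0,0,0 for degrees 0…15.
Multiplying by (1 + q + q² + q³ + q⁴ + q⁵) gives running coefficients 1,1,1,1,2,2,1,1,2,2,1,1,2,2,1,1 for degrees 0…15.
Finally multiplying by (1 + q + q² + q³ + q⁴ + q⁵), the product of all factors after the first has coefficients 1,2,3,4,6,8,8,8,9,10,9,8,9,10,9,8 for degrees 0…15.
[q¹⁵] = 1·8 + 1·9 + 1·10 + 1·9 + 1·8 + 1·9 = 53.

53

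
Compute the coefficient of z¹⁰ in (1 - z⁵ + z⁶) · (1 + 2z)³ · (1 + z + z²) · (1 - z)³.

-15

(1 - z⁵ + z⁶) has coefficients 1,0,0,0,0,-1,1 for degrees 0…6.
(1 + 2z)³ has coefficients 1,6,12,8,0,0,0,0,0,0,0 for degrees 0…10.
Multiplying by (1 + z + z²) gives running coefficients 1,7,19,26,20,8,0,0,0,0,0 for degrees 0…10.
Finally multiplying by (1 - z)³, the product of all factors after the first has coefficients 1,4,1,-11,-8,7,10,4,-8,0,0 for degrees 0…10.
[z¹⁰] = 1·0 − 1·7 + 1·(-8) = -15.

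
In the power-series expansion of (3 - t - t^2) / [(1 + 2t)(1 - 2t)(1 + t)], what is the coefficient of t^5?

-79

Partial fractions give a closed form: a_n = (13/4)·(-2)^n + (3/4)·2^n + (-1)·(-1)^n.
At n = 5: a_5 = -79.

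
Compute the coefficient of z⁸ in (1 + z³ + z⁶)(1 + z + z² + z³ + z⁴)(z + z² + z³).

(1 + z³ + z⁶) has coefficients 1,0,0,1,0,0,1 for degrees 0…6.
(1 + z + z² + z³ + z⁴) has coefficients 1,1,1,1,1,0,0,0,0 for degrees 0…8.
Finally multiplying by (z + z² + z³), the product of all factors after the first has coefficients 0,1,2,3,3,3,2,1,0 for degrees 0…8.
[z⁸] = 1·0 + 1·3 + 1·2 = 5.

5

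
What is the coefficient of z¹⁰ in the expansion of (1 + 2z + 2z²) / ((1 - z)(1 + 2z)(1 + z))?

683

The denominator gives the recurrence a_n = −2a_(n−1) + a_(n−2) + 2a_(n−3) for n ≥ 3; the numerator fixes a_0 = 1, a_1 = 0, a_2 = 3.
Iterating: 1, 0, 3, -4, 11, -20, 43, -84, 171, -340, 683, so a_10 = 683.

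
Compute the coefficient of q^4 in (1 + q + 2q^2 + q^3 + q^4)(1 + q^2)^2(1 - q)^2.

4

(1 + q + 2q^2 + q^3 + q^4) has coefficients 1,1,2,1,1 for degrees 0…4.
(1 + q^2)^2 has coefficients 1,0,2,0,1 for degrees 0…4.
Finally multiplying by (1 - q)^2, the product of all factors after the first has coefficients 1,-2,3,-4,3 for degrees 0…4.
[q^4] = 1·3 + 1·(-4) + 2·3 + 1·(-2) + 1·1 = 4.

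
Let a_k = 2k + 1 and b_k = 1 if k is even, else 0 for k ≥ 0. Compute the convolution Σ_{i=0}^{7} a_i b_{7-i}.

Write out a_i and b_{7-i} for i = 0,…,7 and sum the products.
Σ = 1·0 + 3·1 + 5·0 + 7·1 + 9·0 + 11·1 + 13·0 + 15·1 = 36.

36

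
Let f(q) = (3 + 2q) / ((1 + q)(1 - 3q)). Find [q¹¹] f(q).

487154

Partial fractions give a closed form: a_n = (1/4)·(-1)^n + (11/4)·3^n.
At n = 11: a_11 = 487154.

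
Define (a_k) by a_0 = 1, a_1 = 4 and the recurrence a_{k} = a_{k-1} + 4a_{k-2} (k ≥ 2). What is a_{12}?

107576

The ordinary generating function has denominator 1 - z - 4z^2.
Iterating the recurrence: a_0,…,a_{12} = 1, 4, 8, 24, 56, 152, 376, 984, 2488, 6424, 16376, 42072, 107576.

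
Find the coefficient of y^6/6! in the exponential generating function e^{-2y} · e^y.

The EGF product rule gives c_6 = Σ_{k_1+k_2=6} C(6; k_1,k_2) · ∏ g_i(k_i), where e^{-2y} gives (-2)^k; e^y gives (1)^k.
g_1(k) for k = 0…6: 1, -2, 4, -8, 16, -32, 64.
g_2(k) for k = 0…6: 1, 1, 1, 1, 1, 1, 1.
c_6 = Σ_k C(6,k)·g_1(k)·g_2(6−k) = 1·1·1 + 6·(-2)·1 + 15·4·1 + 20·(-8)·1 + 15·16·1 + 6·(-32)·1 + 1·64·1 = 1 − 12 + 60 − 160 + 240 − 192 + 64 = 1.

1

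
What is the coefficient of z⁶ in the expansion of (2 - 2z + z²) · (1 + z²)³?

(2 - 2z + z²) has coefficients 2,-2,1 for degrees 0…2.
(1 + z²)³ has coefficients 1,0,3,0,3,0,1 for degrees 0…6.
[z⁶] = 2·1 − 2·0 + 1·3 = 5.

5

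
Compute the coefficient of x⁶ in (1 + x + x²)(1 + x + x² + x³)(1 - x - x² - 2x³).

-9

(1 + x + x²) has coefficients 1,1,1 for degrees 0…2.
(1 + x + x² + x³) has coefficients 1,1,1,1,0,0,0 for degrees 0…6.
Finally multiplying by (1 - x - x² - 2x³), the product of all factors after the first has coefficients 1,0,-1,-3,-4,-3,-2 for degrees 0…6.
[x⁶] = 1·(-2) + 1·(-3) + 1·(-4) = -9.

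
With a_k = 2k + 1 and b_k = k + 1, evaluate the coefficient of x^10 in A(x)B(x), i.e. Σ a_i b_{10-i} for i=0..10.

This is [x^10] in the product of the two ordinary generating functions.
Σ = 1·11 + 3·10 + 5·9 + 7·8 + 9·7 + 11·6 + 13·5 + 15·4 + 17·3 + 19·2 + 21·1 = 506.

506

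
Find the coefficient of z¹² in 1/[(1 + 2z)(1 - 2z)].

Partial fractions give a closed form: a_n = (1/2)·(-2)^n + (1/2)·2^n.
At n = 12: a_12 = 4096.

4096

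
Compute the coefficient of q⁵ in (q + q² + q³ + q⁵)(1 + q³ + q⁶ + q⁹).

2

(q + q² + q³ + q⁵) has coefficients 0,1,1,1,0,1 for degrees 0…5.
(1 + q³ + q⁶ + q⁹) has coefficients 1,0,0,1,0,0 for degrees 0…5.
[q⁵] = 1·0 + 1·1 + 1·0 + 1·1 = 2.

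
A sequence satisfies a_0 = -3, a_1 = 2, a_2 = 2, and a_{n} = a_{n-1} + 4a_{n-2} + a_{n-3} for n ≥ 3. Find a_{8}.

862

The ordinary generating function has denominator 1 - y - 4y^2 - y^3.
Iterating the recurrence: a_0,…,a_{8} = -3, 2, 2, 7, 17, 47, 122, 327, 862.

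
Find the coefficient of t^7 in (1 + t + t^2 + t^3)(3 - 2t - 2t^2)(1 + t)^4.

-29

(1 + t + t^2 + t^3) has coefficients 1,1,1,1 for degrees 0…3.
(3 - 2t - 2t^2) has coefficients 3,-2,-2,0,0,0,0,0 for degrees 0…7.
Finally multiplying by (1 + t)^4, the product of all factors after the first has coefficients 3,10,8,-8,-17,-10,-2,0 for degrees 0…7.
[t^7] = 1·0 + 1·(-2) + 1·(-10) + 1·(-17) = -29.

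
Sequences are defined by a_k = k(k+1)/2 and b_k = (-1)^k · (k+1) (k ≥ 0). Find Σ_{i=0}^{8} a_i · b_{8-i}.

This is [x^8] in the product of the two ordinary generating functions.
Σ = 0·9 + 1·(-8) + 3·7 + 6·(-6) + 10·5 + 15·(-4) + 21·3 + 28·(-2) + 36·1 = 10.

10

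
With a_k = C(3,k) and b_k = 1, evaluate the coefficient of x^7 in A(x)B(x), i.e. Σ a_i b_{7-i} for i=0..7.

This is [x^7] in the product of the two ordinary generating functions.
Σ = 1·1 + 3·1 + 3·1 + 1·1 + 0·1 + 0·1 + 0·1 + 0·1 = 8.

8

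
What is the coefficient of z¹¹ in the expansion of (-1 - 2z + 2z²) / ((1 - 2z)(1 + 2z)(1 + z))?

-2047

Partial fractions give a closed form: a_n = (-1/2)·2^n + (1/2)·(-2)^n + (-1)·(-1)^n.
At n = 11: a_11 = -2047.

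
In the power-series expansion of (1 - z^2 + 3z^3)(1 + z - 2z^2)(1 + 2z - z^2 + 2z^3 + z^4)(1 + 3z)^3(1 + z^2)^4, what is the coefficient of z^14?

-341

(1 - z^2 + 3z^3) has coefficients 1,0,-1,3 for degrees 0…3.
(1 + z - 2z^2) has coefficients 1,1,-2,0,0,0,0,0,0,0,0,0,0,0,0 for degrees 0…14.
Multiplying by (1 + 2z - z^2 + 2z^3 + z^4) gives running coefficients 1,3,-1,-3,5,-3,-2,0,0,0,0,0,0,0,0 for degrees 0…14.
Multiplying by (1 + 3z)^3 gives running coefficients 1,12,53,96,32,-66,25,36,-135,-54,0,0,0,0,0 for degrees 0…14.
Finally multiplying by (1 + z^2)^4, the product of all factors after the first has coefficients 1,12,57,144,250,390,475,396,370,90,-209,-168,-678,-246,-515 for degrees 0…14.
[z^14] = 1·(-515) − 1·(-678) + 3·(-168) = -341.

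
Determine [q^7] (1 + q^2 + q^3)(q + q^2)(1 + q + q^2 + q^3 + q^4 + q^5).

5

(1 + q^2 + q^3) has coefficients 1,0,1,1 for degrees 0…3.
(q + q^2) has coefficients 0,1,1,0,0,0,0,0 for degrees 0…7.
Finally multiplying by (1 + q + q^2 + q^3 + q^4 + q^5), the product of all factors after the first has coefficients 0,1,2,2,2,2,2,1 for degrees 0…7.
[q^7] = 1·1 + 1·2 + 1·2 = 5.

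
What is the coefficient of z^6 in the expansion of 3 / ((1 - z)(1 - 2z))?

Partial fractions give a closed form: a_n = (-3)·1^n + (6)·2^n.
At n = 6: a_6 = 381.

381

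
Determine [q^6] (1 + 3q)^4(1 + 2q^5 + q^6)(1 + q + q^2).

(1 + 3q)^4 has coefficients 1,12,54,108,81 for degrees 0…4.
(1 + 2q^5 + q^6) has coefficients 1,0,0,0,0,2,1 for degrees 0…6.
Finally multiplying by (1 + q + q^2), the product of all factors after the first has coefficients 1,1,1,0,0,2,3 for degrees 0…6.
[q^6] = 1·3 + 12·2 + 54·0 + 108·0 + 81·1 = 108.

108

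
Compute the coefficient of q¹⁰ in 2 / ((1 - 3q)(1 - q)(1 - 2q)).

523250

The denominator gives the recurrence a_n = 6a_(n−1) − 11a_(n−2) + 6a_(n−3) for n ≥ 3; the numerator fixes a_0 = 2, a_1 = 12, a_2 = 50.
Iterating: 2, 12, 50, 180, 602, 1932, 6050, 18660, 57002, 173052, 523250, so a_10 = 523250.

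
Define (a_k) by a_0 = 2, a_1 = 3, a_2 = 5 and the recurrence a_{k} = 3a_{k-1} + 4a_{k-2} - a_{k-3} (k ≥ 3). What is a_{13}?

The ordinary generating function has denominator 1 - 3z - 4z^2 + z^3.
Iterating the recurrence: a_0,…,a_{13} = 2, 3, 5, 25, 92, 371, 1456, 5760, 22733, 89783, 354521, 1399962, 5528187, 21829888.

21829888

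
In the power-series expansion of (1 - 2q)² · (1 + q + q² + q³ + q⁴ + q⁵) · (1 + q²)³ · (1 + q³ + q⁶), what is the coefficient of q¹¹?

(1 - 2q)² has coefficients 1,-4,4 for degrees 0…2.
(1 + q + q² + q³ + q⁴ + q⁵) has coefficients 1,1,1,1,1,1,0,0,0,0,0,0 for degrees 0…11.
Multiplying by (1 + q²)³ gives running coefficients 1,1,4,4,7,7,7,7,4,4,1,1 for degrees 0…11.
Finally multiplying by (1 + q³ + q⁶), the product of all factors after the first has coefficients 1,1,4,5,8,11,12,15,15,15,15,12 for degrees 0…11.
[q¹¹] = 1·12 − 4·15 + 4·15 = 12.

12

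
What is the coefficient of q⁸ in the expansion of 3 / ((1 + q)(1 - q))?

3

Partial fractions give a closed form: a_n = (3/2)·(-1)^n + (3/2)·1^n.
At n = 8: a_8 = 3.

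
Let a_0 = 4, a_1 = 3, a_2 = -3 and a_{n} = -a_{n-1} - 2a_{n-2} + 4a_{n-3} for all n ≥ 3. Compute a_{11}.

The ordinary generating function has denominator 1 + x + 2x^2 - 4x^3.
Iterating the recurrence: a_0,…,a_{11} = 4, 3, -3, 13, 5, -43, 85, 21, -363, 661, 149, -2923.

-2923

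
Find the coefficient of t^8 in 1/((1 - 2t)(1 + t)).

171

Partial fractions give a closed form: a_n = (2/3)·2^n + (1/3)·(-1)^n.
At n = 8: a_8 = 171.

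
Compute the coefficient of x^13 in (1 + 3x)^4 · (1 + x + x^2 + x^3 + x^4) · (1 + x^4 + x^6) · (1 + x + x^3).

1012

(1 + 3x)^4 has coefficients 1,12,54,108,81 for degrees 0…4.
(1 + x + x^2 + x^3 + x^4) has coefficients 1,1,1,1,1,0,0,0,0,0,0,0,0,0 for degrees 0…13.
Multiplying by (1 + x^4 + x^6) gives running coefficients 1,1,1,1,2,1,2,2,2,1,1,0,0,0 for degrees 0…13.
Finally multiplying by (1 + x + x^3), the product of all factors after the first has coefficients 1,2,2,3,4,4,4,6,5,5,4,3,1,1 for degrees 0…13.
[x^13] = 1·1 + 12·1 + 54·3 + 108·4 + 81·5 = 1012.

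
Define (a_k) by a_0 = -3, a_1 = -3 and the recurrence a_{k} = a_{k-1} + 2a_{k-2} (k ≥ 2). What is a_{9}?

The ordinary generating function has denominator 1 - x - 2x^2.
Iterating the recurrence: a_0,…,a_{9} = -3, -3, -9, -15, -33, -63, -129, -255, -513, -1023.

-1023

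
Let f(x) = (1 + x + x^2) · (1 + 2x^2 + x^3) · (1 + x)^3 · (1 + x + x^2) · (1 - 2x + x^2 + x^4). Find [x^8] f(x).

(1 + x + x^2) has coefficients 1,1,1 for degrees 0…2.
(1 + 2x^2 + x^3) has coefficients 1,0,2,1,0,0,0,0,0 for degrees 0…8.
Multiplying by (1 + x)^3 gives running coefficients 1,3,5,8,9,5,1,0,0 for degrees 0…8.
Multiplying by (1 + x + x^2) gives running coefficients 1,4,9,16,22,22,15,6,1 for degrees 0…8.
Finally multiplying by (1 - 2x + x^2 + x^4), the product of all factors after the first has coefficients 1,2,2,2,0,-2,2,14,26 for degrees 0…8.
[x^8] = 1·26 + 1·14 + 1·2 = 42.

42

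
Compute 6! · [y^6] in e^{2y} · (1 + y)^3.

3040

The EGF product rule gives c_6 = Σ_{k_1+k_2=6} C(6; k_1,k_2) · ∏ g_i(k_i), where e^{2y} gives (2)^k; (1+y)^3 gives the falling factorial (3)_k.
g_1(k) for k = 0…6: 1, 2, 4, 8, 16, 32, 64.
g_2(k) for k = 0…6: 1, 3, 6, 6, 0, 0, 0.
c_6 = Σ_k C(6,k)·g_1(k)·g_2(6−k) = 20·8·6 + 15·16·6 + 6·32·3 + 1·64·1 = 960 + 1440 + 576 + 64 = 3040.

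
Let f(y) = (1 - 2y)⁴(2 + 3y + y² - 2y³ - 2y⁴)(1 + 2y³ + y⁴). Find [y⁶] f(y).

(1 - 2y)⁴ has coefficients 1,-8,24,-32,16 for degrees 0…4.
(2 + 3y + y² - 2y³ - 2y⁴) has coefficients 2,3,1,-2,-2,0,0 for degrees 0…6.
Finally multiplying by (1 + 2y³ + y⁴), the product of all factors after the first has coefficients 2,3,1,2,6,5,-3 for degrees 0…6.
[y⁶] = 1·(-3) − 8·5 + 24·6 − 32·2 + 16·1 = 53.

53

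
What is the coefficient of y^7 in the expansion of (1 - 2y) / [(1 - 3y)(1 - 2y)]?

2187

Partial fractions give a closed form: a_n = (1)·3^n.
At n = 7: a_7 = 2187.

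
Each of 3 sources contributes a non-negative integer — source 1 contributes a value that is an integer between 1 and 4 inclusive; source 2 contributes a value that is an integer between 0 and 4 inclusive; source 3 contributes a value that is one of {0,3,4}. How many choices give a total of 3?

3

The generating function for the choices is (q + q^2 + q^3 + q^4)·(1 + q + q^2 + q^3 + q^4)·(1 + q^3 + q^4); the count is [q^3].
(q + q^2 + q^3 + q^4) has coefficients 0,1,1,1 for degrees 0…3.
(1 + q + q^2 + q^3 + q^4) has coefficients 1,1,1,1 for degrees 0…3.
Finally multiplying by (1 + q^3 + q^4), the product of all factors after the first has coefficients 1,1,1,2 for degrees 0…3.
[q^3] = 1·1 + 1·1 + 1·1 = 3.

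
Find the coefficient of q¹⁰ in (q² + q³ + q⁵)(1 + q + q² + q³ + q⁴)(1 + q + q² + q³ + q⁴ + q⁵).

10

(q² + q³ + q⁵) has coefficients 0,0,1,1,0,1 for degrees 0…5.
(1 + q + q² + q³ + q⁴) has coefficients 1,1,1,1,1,0,0,0,0,0,0 for degrees 0…10.
Finally multiplying by (1 + q + q² + q³ + q⁴ + q⁵), the product of all factors after the first has coefficients 1,2,3,4,5,5,4,3,2,1,0 for degrees 0…10.
[q¹⁰] = 1·2 + 1·3 + 1·5 = 10.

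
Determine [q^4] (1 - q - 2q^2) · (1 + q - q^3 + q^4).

2

(1 - q - 2q^2) has coefficients 1,-1,-2 for degrees 0…2.
(1 + q - q^3 + q^4) has coefficients 1,1,0,-1,1 for degrees 0…4.
[q^4] = 1·1 − 1·(-1) − 2·0 = 2.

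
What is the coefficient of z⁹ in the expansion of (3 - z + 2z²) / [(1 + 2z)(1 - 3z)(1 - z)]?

50629

Partial fractions give a closed form: a_n = (16/15)·(-2)^n + (13/5)·3^n + (-2/3)·1^n.
At n = 9: a_9 = 50629.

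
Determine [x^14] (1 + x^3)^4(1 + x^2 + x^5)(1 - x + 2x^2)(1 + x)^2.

(1 + x^3)^4 has coefficients 1,0,0,4,0,0,6,0,0,4,0,0,1 for degrees 0…12.
(1 + x^2 + x^5) has coefficients 1,0,1,0,0,1,0,0,0,0,0,0,0,0,0 for degrees 0…14.
Multiplying by (1 - x + 2x^2) gives running coefficients 1,-1,3,-1,2,1,-1,2,0,0,0,0,0,0,0 for degrees 0…14.
Finally multiplying by (1 + x)^2, the product of all factors after the first has coefficients 1,1,2,4,3,4,3,1,3,2,0,0,0,0,0 for degrees 0…14.
[x^14] = 1·0 + 4·0 + 6·3 + 4·4 + 1·2 = 36.

36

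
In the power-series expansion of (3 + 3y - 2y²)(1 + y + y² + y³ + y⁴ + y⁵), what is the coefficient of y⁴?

4

(3 + 3y - 2y²) has coefficients 3,3,-2 for degrees 0…2.
(1 + y + y² + y³ + y⁴ + y⁵) has coefficients 1,1,1,1,1 for degrees 0…4.
[y⁴] = 3·1 + 3·1 − 2·1 = 4.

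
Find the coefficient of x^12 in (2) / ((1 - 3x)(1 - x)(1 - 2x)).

4750202

Partial fractions give a closed form: a_n = (9)·3^n + (1)·1^n + (-8)·2^n.
At n = 12: a_12 = 4750202.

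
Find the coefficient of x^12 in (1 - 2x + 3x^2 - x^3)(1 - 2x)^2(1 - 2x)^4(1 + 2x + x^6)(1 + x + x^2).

740

(1 - 2x + 3x^2 - x^3) has coefficients 1,-2,3,-1 for degrees 0…3.
(1 - 2x)^2 has coefficients 1,-4,4,0,0,0,0,0,0,0,0,0,0 for degrees 0…12.
Multiplying by (1 - 2x)^4 gives running coefficients 1,-12,60,-160,240,-192,64,0,0,0,0,0,0 for degrees 0…12.
Multiplying by (1 + 2x + x^6) gives running coefficients 1,-10,36,-40,-80,288,-319,116,60,-160,240,-192,64 for degrees 0…12.
Finally multiplying by (1 + x + x^2), the product of all factors after the first has coefficients 1,-9,27,-14,-84,168,-111,85,-143,16,140,-112,112 for degrees 0…12.
[x^12] = 1·112 − 2·(-112) + 3·140 − 1·16 = 740.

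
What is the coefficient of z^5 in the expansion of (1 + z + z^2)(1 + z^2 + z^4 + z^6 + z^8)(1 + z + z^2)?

(1 + z + z^2) has coefficients 1,1,1 for degrees 0…2.
(1 + z^2 + z^4 + z^6 + z^8) has coefficients 1,0,1,0,1,0 for degrees 0…5.
Finally multiplying by (1 + z + z^2), the product of all factors after the first has coefficients 1,1,2,1,2,1 for degrees 0…5.
[z^5] = 1·1 + 1·2 + 1·1 = 4.

4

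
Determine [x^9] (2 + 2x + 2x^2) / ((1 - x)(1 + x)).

The denominator gives the recurrence a_n = a_(n−2) for n ≥ 3; the numerator fixes a_0 = 2, a_1 = 2, a_2 = 4.
Iterating: 2, 2, 4, 2, 4, 2, 4, 2, 4, 2, so a_9 = 2.

2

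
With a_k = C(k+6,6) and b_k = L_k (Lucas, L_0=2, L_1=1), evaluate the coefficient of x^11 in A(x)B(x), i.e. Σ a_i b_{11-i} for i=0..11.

Write out a_i and b_{11-i} for i = 0,…,11 and sum the products.
Σ = 1·199 + 7·123 + 28·76 + 84·47 + 210·29 + 462·18 + 924·11 + 1716·7 + 3003·4 + 5005·3 + 8008·1 + 12376·2 = 103505.

103505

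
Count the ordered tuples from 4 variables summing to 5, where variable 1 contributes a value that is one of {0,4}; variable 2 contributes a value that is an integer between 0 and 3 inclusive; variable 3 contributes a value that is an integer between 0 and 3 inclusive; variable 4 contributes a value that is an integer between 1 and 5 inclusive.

The generating function for the choices is (1 + z⁴)·(1 + z + z² + z³)·(1 + z + z² + z³)·(z + z² + z³ + z⁴ + z⁵); the count is [z⁵].
(1 + z⁴) has coefficients 1,0,0,0,1 for degrees 0…4.
(1 + z + z² + z³) has coefficients 1,1,1,1,0,0 for degrees 0…5.
Multiplying by (1 + z + z² + z³) gives running coefficients 1,2,3,4,3,2 for degrees 0…5.
Finally multiplying by (z + z² + z³ + z⁴ + z⁵), the product of all factors after the first has coefficients 0,1,3,6,10,13 for degrees 0…5.
[z⁵] = 1·13 + 1·1 = 14.

14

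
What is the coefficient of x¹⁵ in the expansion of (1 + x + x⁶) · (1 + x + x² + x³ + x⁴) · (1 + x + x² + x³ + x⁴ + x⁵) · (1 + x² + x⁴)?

9

(1 + x + x⁶) has coefficients 1,1,0,0,0,0,1 for degrees 0…6.
(1 + x + x² + x³ + x⁴) has coefficients 1,1,1,1,1,0,0,0,0,0,0,0,0,0,0,0 for degrees 0…15.
Multiplying by (1 + x + x² + x³ + x⁴ + x⁵) gives running coefficients 1,2,3,4,5,5,4,3,2,1,0,0,0,0,0,0 for degrees 0…15.
Finally multiplying by (1 + x² + x⁴), the product of all factors after the first has coefficients 1,2,4,6,9,11,12,12,11,9,6,4,2,1,0,0 for degrees 0…15.
[x¹⁵] = 1·0 + 1·0 + 1·9 = 9.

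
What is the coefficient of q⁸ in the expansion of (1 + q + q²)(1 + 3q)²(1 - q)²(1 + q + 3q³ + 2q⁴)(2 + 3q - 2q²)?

(1 + q + q²) has coefficients 1,1,1 for degrees 0…2.
(1 + 3q)² has coefficients 1,6,9,0,0,0,0,0,0 for degrees 0…8.
Multiplying by (1 - q)² gives running coefficients 1,4,-2,-12,9,0,0,0,0 for degrees 0…8.
Multiplying by (1 + q + 3q³ + 2q⁴) gives running coefficients 1,5,2,-11,11,11,-40,3,18 for degrees 0…8.
Finally multiplying by (2 + 3q - 2q²), the product of all factors after the first has coefficients 2,13,17,-26,-15,77,-69,-136,125 for degrees 0…8.
[q⁸] = 1·125 + 1·(-136) + 1·(-69) = -80.

-80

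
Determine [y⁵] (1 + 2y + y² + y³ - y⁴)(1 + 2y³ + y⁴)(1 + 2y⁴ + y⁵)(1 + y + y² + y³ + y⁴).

21

(1 + 2y + y² + y³ - y⁴) has coefficients 1,2,1,1,-1 for degrees 0…4.
(1 + 2y³ + y⁴) has coefficients 1,0,0,2,1,0 for degrees 0…5.
Multiplying by (1 + 2y⁴ + y⁵) gives running coefficients 1,0,0,2,3,1 for degrees 0…5.
Finally multiplying by (1 + y + y² + y³ + y⁴), the product of all factors after the first has coefficients 1,1,1,3,6,6 for degrees 0…5.
[y⁵] = 1·6 + 2·6 + 1·3 + 1·1 − 1·1 = 21.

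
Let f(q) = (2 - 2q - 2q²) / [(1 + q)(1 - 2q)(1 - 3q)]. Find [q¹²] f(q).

1325872

Partial fractions give a closed form: a_n = (1/6)·(-1)^n + (-2/3)·2^n + (5/2)·3^n.
At n = 12: a_12 = 1325872.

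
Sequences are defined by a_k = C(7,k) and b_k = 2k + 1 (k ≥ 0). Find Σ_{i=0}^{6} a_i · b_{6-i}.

This is [x^6] in the product of the two ordinary generating functions.
Σ = 1·13 + 7·11 + 21·9 + 35·7 + 35·5 + 21·3 + 7·1 = 769.

769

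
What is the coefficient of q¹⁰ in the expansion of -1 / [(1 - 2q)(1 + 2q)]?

-1024

The denominator gives the recurrence a_n = 4a_(n−2) for n ≥ 2; the numerator fixes a_0 = -1, a_1 = 0.
Iterating: -1, 0, -4, 0, -16, 0, -64, 0, -256, 0, -1024, so a_10 = -1024.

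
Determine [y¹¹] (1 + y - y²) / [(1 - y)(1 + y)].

The denominator gives the recurrence a_n = a_(n−2) for n ≥ 3; the numerator fixes a_0 = 1, a_1 = 1, a_2 = 0.
Iterating: 1, 1, 0, 1, 0, 1, 0, 1, 0, 1, 0, 1, so a_11 = 1.

1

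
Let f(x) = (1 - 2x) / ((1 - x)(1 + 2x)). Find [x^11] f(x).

Partial fractions give a closed form: a_n = (-1/3)·1^n + (4/3)·(-2)^n.
At n = 11: a_11 = -2731.

-2731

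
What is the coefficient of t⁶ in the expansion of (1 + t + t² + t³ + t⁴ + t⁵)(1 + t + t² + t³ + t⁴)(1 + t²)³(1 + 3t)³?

(1 + t + t² + t³ + t⁴ + t⁵) has coefficients 1,1,1,1,1,1 for degrees 0…5.
(1 + t + t² + t³ + t⁴) has coefficients 1,1,1,1,1,0,0 for degrees 0…6.
Multiplying by (1 + t²)³ gives running coefficients 1,1,4,4,7,6,7 for degrees 0…6.
Finally multiplying by (1 + 3t)³, the product of all factors after the first has coefficients 1,10,40,94,178,285,358 for degrees 0…6.
[t⁶] = 1·358 + 1·285 + 1·178 + 1·94 + 1·40 + 1·10 = 965.

965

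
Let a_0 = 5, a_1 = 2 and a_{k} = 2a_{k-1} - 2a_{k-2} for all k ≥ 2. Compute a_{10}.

The ordinary generating function has denominator 1 - 2t + 2t^2.
Iterating the recurrence: a_0,…,a_{10} = 5, 2, -6, -16, -20, -8, 24, 64, 80, 32, -96.

-96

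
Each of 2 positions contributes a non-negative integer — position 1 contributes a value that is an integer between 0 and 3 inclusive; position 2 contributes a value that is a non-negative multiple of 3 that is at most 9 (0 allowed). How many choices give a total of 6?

The generating function for the choices is (1 + z + z² + z³)·(1 + z³ + z⁶ + z⁹); the count is [z⁶].
(1 + z + z² + z³) has coefficients 1,1,1,1 for degrees 0…3.
(1 + z³ + z⁶ + z⁹) has coefficients 1,0,0,1,0,0,1 for degrees 0…6.
[z⁶] = 1·1 + 1·0 + 1·0 + 1·1 = 2.

2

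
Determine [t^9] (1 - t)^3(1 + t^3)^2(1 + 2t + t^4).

(1 - t)^3 has coefficients 1,-3,3,-1 for degrees 0…3.
(1 + t^3)^2 has coefficients 1,0,0,2,0,0,1,0,0,0 for degrees 0…9.
Finally multiplying by (1 + 2t + t^4), the product of all factors after the first has coefficients 1,2,0,2,5,0,1,4,0,0 for degrees 0…9.
[t^9] = 1·0 − 3·0 + 3·4 − 1·1 = 11.

11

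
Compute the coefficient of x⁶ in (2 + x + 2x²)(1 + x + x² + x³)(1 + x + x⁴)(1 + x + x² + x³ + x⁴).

(2 + x + 2x²) has coefficients 2,1,2 for degrees 0…2.
(1 + x + x² + x³) has coefficients 1,1,1,1,0,0,0 for degrees 0…6.
Multiplying by (1 + x + x⁴) gives running coefficients 1,2,2,2,2,1,1 for degrees 0…6.
Finally multiplying by (1 + x + x² + x³ + x⁴), the product of all factors after the first has coefficients 1,3,5,7,9,9,8 for degrees 0…6.
[x⁶] = 2·8 + 1·9 + 2·9 = 43.

43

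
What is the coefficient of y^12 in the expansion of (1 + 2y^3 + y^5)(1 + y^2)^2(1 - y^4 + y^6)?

(1 + 2y^3 + y^5) has coefficients 1,0,0,2,0,1 for degrees 0…5.
(1 + y^2)^2 has coefficients 1,0,2,0,1,0,0,0,0,0,0,0,0 for degrees 0…12.
Finally multiplying by (1 - y^4 + y^6), the product of all factors after the first has coefficients 1,0,2,0,0,0,-1,0,1,0,1,0,0 for degrees 0…12.
[y^12] = 1·0 + 2·0 + 1·0 = 0.

0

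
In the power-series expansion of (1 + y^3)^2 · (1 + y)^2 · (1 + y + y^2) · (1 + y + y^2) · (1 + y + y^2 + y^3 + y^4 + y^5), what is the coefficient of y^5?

61

(1 + y^3)^2 has coefficients 1,0,0,2,0,0 for degrees 0…5.
(1 + y)^2 has coefficients 1,2,1,0,0,0 for degrees 0…5.
Multiplying by (1 + y + y^2) gives running coefficients 1,3,4,3,1,0 for degrees 0…5.
Multiplying by (1 + y + y^2) gives running coefficients 1,4,8,10,8,4 for degrees 0…5.
Finally multiplying by (1 + y + y^2 + y^3 + y^4 + y^5), the product of all factors after the first has coefficients 1,5,13,23,31,35 for degrees 0…5.
[y^5] = 1·35 + 2·13 = 61.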